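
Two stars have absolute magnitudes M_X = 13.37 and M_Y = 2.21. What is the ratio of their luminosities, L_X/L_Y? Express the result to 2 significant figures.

ΔM = M_X − M_Y = 11.16
L_X/L_Y = 10^(−0.4 ΔM) = 10^-4.464 = 3.436×10^-5

L_X/L_Y ≈ 3.4×10^-5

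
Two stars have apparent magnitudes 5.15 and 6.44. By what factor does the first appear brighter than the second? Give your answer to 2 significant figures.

Magnitude difference = -1.29
Flux ratio = 10^(−0.4 Δm) = 10^(−0.4 × -1.29) = 10^0.516 = 3.281

3.3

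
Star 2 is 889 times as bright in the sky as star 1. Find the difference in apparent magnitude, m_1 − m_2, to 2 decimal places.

Pogson: Δm = −2.5 log₁₀(ratio) = −2.5 log₁₀(889) = −2.5 × 2.9489 = -7.372
Star 2 is brighter so has the smaller magnitude: m_1 − m_2 is positive.

m_1 − m_2 ≈ 7.37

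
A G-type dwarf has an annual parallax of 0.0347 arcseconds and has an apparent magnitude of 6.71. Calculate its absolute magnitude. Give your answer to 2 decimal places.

M ≈ 4.41

d = 1/p = 1/0.0347″ = 28.82 pc
5 log₁₀(d/10 pc) = 5 log₁₀(28.82) − 5 = 2.298
M = m − 5 log₁₀(d/10) = 6.71 − 2.298 = 4.412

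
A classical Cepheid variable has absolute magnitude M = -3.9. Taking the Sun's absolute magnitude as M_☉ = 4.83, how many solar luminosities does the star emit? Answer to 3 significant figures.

L/L_☉ ≈ 3100

M − M_☉ = -3.9 − 4.83 = -8.730
L/L_☉ = 10^(−0.4 (M − M_☉)) = 10^3.492 = 3105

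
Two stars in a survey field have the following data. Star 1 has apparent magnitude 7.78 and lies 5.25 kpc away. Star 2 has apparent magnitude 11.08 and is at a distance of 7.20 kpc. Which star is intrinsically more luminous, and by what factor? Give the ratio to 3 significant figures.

Star 1 is more luminous, by a factor of 11.1.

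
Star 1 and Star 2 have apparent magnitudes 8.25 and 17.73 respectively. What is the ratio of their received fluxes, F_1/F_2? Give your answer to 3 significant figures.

F_1/F_2 ≈ 6190

Magnitude difference = -9.48
Flux ratio = 10^(−0.4 Δm) = 10^(−0.4 × -9.48) = 10^3.792 = 6194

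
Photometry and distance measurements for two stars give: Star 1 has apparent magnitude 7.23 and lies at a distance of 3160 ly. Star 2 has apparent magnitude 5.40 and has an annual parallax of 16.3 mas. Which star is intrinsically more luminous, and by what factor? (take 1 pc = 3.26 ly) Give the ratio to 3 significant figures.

Star 1: d = 3160 ly / 3.26 = 969.3 pc
Star 1: M = m − 5 log₁₀ d + 5 = 7.23 − 5·2.9865 + 5 = -2.702
Star 2: p = 16.3 mas = 0.0163″ → d = 1/p = 61.35 pc
Star 2: M = m − 5 log₁₀ d + 5 = 5.40 − 5·1.7878 + 5 = 1.461
ΔM = M_1 − M_2 = -2.702 − (1.461) = -4.163; smaller M is more luminous → Star 1.
L ratio = 10^(0.4 |ΔM|) = 10^1.665 = 46.27

Star 1 is more luminous, by a factor of 46.3.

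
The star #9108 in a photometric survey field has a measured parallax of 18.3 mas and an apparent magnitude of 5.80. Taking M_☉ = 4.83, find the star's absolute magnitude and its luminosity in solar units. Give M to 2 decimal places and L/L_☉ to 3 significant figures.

d = 1/p = 1000/18.3 mas = 54.64 pc
M = m − 5 log₁₀ d + 5 = 5.80 − 5·1.7375 + 5 = 2.112
M − M_☉ = 2.112 − 4.83 = -2.718
L/L_☉ = 10^(−0.4 × -2.718) = 12.22

M ≈ 2.11; L/L_☉ ≈ 12.2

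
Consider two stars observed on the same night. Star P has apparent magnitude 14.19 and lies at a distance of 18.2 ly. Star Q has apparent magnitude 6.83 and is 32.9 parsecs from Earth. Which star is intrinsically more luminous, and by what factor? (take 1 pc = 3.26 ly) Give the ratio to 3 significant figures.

Star P: d = 18.2 ly / 3.26 = 5.583 pc
Star P: M = m − 5 log₁₀ d + 5 = 14.19 − 5·0.7469 + 5 = 15.456
Star Q: M = m − 5 log₁₀ d + 5 = 6.83 − 5·1.5172 + 5 = 4.244
ΔM = M_P − M_Q = 15.456 − (4.244) = 11.212; smaller M is more luminous → Star Q.
L ratio = 10^(0.4 |ΔM|) = 10^4.485 = 30530

Star Q is more luminous, by a factor of 30500.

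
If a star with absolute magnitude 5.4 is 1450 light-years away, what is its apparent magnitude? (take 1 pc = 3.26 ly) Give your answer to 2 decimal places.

d = 1450 ly / 3.26 = 444.8 pc
m = M + 5 log₁₀ d − 5 = 5.4 + 5·2.6482 − 5 = 13.641

m ≈ 13.64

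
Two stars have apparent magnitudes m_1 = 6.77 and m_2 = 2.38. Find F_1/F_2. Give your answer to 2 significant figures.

Magnitude difference = 4.39
Flux ratio = 10^(−0.4 Δm) = 10^(−0.4 × 4.39) = 10^-1.756 = 0.01754

F_1/F_2 ≈ 0.018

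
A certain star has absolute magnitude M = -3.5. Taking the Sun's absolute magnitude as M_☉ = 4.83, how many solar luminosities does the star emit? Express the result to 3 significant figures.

L/L_☉ ≈ 2150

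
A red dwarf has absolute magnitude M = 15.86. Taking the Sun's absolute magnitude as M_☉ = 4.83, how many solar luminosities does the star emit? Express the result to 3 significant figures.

L/L_☉ ≈ 3.87×10^-5

M − M_☉ = 15.86 − 4.83 = 11.030
L/L_☉ = 10^(−0.4 (M − M_☉)) = 10^-4.412 = 3.873×10^-5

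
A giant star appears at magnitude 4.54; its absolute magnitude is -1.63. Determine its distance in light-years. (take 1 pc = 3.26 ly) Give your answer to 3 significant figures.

d ≈ 559 ly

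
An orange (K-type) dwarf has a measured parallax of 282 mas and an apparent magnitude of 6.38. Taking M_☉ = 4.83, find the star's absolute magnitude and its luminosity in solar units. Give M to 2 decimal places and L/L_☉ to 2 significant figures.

M ≈ 8.63; L/L_☉ ≈ 0.030

d = 1/p = 1000/282 mas = 3.546 pc
M = m − 5 log₁₀ d + 5 = 6.38 − 5·0.5498 + 5 = 8.631
M − M_☉ = 8.631 − 4.83 = 3.801
L/L_☉ = 10^(−0.4 × 3.801) = 0.03016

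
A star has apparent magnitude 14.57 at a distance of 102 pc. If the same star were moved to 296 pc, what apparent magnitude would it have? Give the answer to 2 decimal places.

Flux ∝ 1/d², so Δm = 5 log₁₀(d₂/d₁) = 5 log₁₀(296/102) = 2.313
m₂ = m₁ + Δm = 14.57 + (2.313) = 16.883

m ≈ 16.88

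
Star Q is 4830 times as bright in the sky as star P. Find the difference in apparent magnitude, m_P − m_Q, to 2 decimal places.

m_P − m_Q ≈ 9.21

Pogson: Δm = −2.5 log₁₀(ratio) = −2.5 log₁₀(4830) = −2.5 × 3.6839 = -9.210
Star Q is brighter so has the smaller magnitude: m_P − m_Q is positive.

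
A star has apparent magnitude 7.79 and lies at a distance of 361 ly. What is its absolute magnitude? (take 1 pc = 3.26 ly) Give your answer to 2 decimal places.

M ≈ 2.57

d = 361 ly / 3.26 = 110.7 pc
5 log₁₀(d/10 pc) = 5 log₁₀(110.7) − 5 = 5.221
M = m − 5 log₁₀(d/10) = 7.79 − 5.221 = 2.569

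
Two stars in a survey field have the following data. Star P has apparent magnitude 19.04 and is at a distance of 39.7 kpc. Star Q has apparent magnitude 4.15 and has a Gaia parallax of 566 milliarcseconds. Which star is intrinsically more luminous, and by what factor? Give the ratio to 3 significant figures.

Star P: d = 39.7 kpc = 39700 pc
Star P: M = m − 5 log₁₀ d + 5 = 19.04 − 5·4.5988 + 5 = 1.046
Star Q: p = 566 mas = 0.566″ → d = 1/p = 1.767 pc
Star Q: M = m − 5 log₁₀ d + 5 = 4.15 − 5·0.2472 + 5 = 7.914
ΔM = M_P − M_Q = 1.046 − (7.914) = -6.868; smaller M is more luminous → Star P.
L ratio = 10^(0.4 |ΔM|) = 10^2.747 = 558.7

Star P is more luminous, by a factor of 559.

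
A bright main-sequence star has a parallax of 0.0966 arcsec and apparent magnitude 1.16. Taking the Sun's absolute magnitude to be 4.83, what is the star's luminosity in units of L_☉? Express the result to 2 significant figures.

L/L_☉ ≈ 31

d = 1/p = 1/0.0966″ = 10.35 pc
M = m − 5 log₁₀ d + 5 = 1.16 − 5·1.0150 + 5 = 1.085
M − M_☉ = 1.085 − 4.83 = -3.745
L/L_☉ = 10^(−0.4 × -3.745) = 31.48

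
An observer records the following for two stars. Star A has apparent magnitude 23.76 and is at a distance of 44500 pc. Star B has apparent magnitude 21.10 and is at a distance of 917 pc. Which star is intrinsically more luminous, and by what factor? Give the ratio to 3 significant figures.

Star A is more luminous, by a factor of 203.

Star A: M = m − 5 log₁₀ d + 5 = 23.76 − 5·4.6484 + 5 = 5.518
Star B: M = m − 5 log₁₀ d + 5 = 21.10 − 5·2.9624 + 5 = 11.288
ΔM = M_A − M_B = 5.518 − (11.288) = -5.770; smaller M is more luminous → Star A.
L ratio = 10^(0.4 |ΔM|) = 10^2.308 = 203.2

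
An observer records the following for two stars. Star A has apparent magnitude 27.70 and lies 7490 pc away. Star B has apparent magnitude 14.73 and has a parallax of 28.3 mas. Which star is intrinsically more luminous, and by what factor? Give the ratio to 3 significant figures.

Star A: M = m − 5 log₁₀ d + 5 = 27.70 − 5·3.8745 + 5 = 13.328
Star B: p = 28.3 mas = 0.0283″ → d = 1/p = 35.34 pc
Star B: M = m − 5 log₁₀ d + 5 = 14.73 − 5·1.5482 + 5 = 11.989
ΔM = M_A − M_B = 13.328 − (11.989) = 1.339; smaller M is more luminous → Star B.
L ratio = 10^(0.4 |ΔM|) = 10^0.535 = 3.431

Star B is more luminous, by a factor of 3.43.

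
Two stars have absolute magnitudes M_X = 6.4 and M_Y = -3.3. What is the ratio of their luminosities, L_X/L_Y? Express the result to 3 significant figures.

L_X/L_Y ≈ 1.32×10^-4

ΔM = M_X − M_Y = 9.7
L_X/L_Y = 10^(−0.4 ΔM) = 10^-3.880 = 1.318×10^-4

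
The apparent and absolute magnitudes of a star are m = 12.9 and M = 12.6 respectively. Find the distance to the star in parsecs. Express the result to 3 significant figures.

Distance modulus: m − M = 12.9 − (12.6) = 0.300
m − M = 5 log₁₀ d − 5
log₁₀ d = (m − M)/5 + 1 = 1.0600
d = 10^1.0600 = 11.48 pc

d ≈ 11.5 pc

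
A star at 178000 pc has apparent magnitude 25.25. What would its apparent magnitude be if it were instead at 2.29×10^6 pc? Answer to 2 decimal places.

Flux ∝ 1/d², so Δm = 5 log₁₀(d₂/d₁) = 5 log₁₀(2.29×10^6/178000) = 5.547
m₂ = m₁ + Δm = 25.25 + (5.547) = 30.797

m ≈ 30.80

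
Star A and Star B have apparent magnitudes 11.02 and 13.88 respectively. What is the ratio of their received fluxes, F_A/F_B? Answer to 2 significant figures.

F_A/F_B ≈ 14

Magnitude difference = -2.86
Flux ratio = 10^(−0.4 Δm) = 10^(−0.4 × -2.86) = 10^1.144 = 13.93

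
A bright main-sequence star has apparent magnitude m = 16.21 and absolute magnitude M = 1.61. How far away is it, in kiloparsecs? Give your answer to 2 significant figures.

Distance modulus: m − M = 16.21 − (1.61) = 14.600
m − M = 5 log₁₀ d − 5
log₁₀ d = (m − M)/5 + 1 = 3.9200
d = 10^3.9200 = 8318 pc
= 8.318 kpc

d ≈ 8.3 kpc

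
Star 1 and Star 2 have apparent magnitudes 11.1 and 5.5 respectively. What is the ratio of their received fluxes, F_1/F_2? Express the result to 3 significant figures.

Magnitude difference = 5.6
Flux ratio = 10^(−0.4 Δm) = 10^(−0.4 × 5.6) = 10^-2.240 = 5.754×10^-3

F_1/F_2 ≈ 5.75×10^-3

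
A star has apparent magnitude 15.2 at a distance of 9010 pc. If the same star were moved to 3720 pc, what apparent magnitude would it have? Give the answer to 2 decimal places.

m ≈ 13.28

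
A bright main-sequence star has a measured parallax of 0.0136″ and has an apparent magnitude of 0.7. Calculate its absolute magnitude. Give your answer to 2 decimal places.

d = 1/p = 1/0.0136″ = 73.53 pc
5 log₁₀(d/10 pc) = 5 log₁₀(73.53) − 5 = 4.332
M = m − 5 log₁₀(d/10) = 0.7 − 4.332 = -3.632

M ≈ -3.63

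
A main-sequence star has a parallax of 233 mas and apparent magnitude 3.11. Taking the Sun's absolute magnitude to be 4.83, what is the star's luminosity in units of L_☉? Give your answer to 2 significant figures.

L/L_☉ ≈ 0.90

d = 1/p = 1000/233 mas = 4.292 pc
M = m − 5 log₁₀ d + 5 = 3.11 − 5·0.6326 + 5 = 4.947
M − M_☉ = 4.947 − 4.83 = 0.117
L/L_☉ = 10^(−0.4 × 0.117) = 0.8980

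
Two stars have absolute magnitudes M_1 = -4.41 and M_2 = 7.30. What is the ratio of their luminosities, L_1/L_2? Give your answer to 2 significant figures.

ΔM = M_1 − M_2 = -11.71
L_1/L_2 = 10^(−0.4 ΔM) = 10^4.684 = 48310

L_1/L_2 ≈ 48000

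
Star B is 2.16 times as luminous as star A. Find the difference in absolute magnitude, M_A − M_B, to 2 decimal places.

Pogson: ΔM = −2.5 log₁₀(ratio) = −2.5 log₁₀(2.16) = −2.5 × 0.3345 = -0.836
Star B is brighter so has the smaller magnitude: M_A − M_B is positive.

M_A − M_B ≈ 0.84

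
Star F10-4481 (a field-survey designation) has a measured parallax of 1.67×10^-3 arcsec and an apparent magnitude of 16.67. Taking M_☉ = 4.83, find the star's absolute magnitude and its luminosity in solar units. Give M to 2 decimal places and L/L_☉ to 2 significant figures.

M ≈ 7.78; L/L_☉ ≈ 0.066

d = 1/p = 1/1.67×10^-3″ = 598.8 pc
M = m − 5 log₁₀ d + 5 = 16.67 − 5·2.7773 + 5 = 7.784
M − M_☉ = 7.784 − 4.83 = 2.954
L/L_☉ = 10^(−0.4 × 2.954) = 0.06585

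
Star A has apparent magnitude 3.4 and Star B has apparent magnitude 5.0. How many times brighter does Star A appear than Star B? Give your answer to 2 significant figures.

4.4

Magnitude difference = -1.6
Flux ratio = 10^(−0.4 Δm) = 10^(−0.4 × -1.6) = 10^0.640 = 4.365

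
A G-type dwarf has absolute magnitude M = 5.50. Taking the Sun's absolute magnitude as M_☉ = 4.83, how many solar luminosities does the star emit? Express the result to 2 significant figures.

L/L_☉ ≈ 0.54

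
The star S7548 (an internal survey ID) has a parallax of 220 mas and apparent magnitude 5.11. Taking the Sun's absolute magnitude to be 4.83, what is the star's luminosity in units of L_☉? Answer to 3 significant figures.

L/L_☉ ≈ 0.160

d = 1/p = 1000/220 mas = 4.545 pc
M = m − 5 log₁₀ d + 5 = 5.11 − 5·0.6576 + 5 = 6.822
M − M_☉ = 6.822 − 4.83 = 1.992
L/L_☉ = 10^(−0.4 × 1.992) = 0.1596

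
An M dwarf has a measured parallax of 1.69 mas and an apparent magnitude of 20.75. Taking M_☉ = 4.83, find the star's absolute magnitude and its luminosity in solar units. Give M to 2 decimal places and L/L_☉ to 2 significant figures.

M ≈ 11.89; L/L_☉ ≈ 1.5×10^-3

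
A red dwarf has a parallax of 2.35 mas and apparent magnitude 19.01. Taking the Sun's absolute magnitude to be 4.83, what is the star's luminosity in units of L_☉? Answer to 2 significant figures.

L/L_☉ ≈ 3.9×10^-3

d = 1/p = 1000/2.35 mas = 425.5 pc
M = m − 5 log₁₀ d + 5 = 19.01 − 5·2.6289 + 5 = 10.865
M − M_☉ = 10.865 − 4.83 = 6.035
L/L_☉ = 10^(−0.4 × 6.035) = 3.854×10^-3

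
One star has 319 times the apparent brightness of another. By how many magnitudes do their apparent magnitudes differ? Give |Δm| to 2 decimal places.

|Δm| ≈ 6.26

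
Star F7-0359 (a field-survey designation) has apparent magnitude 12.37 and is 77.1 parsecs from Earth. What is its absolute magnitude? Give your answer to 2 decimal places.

5 log₁₀(d/10 pc) = 5 log₁₀(77.10) − 5 = 4.435
M = m − 5 log₁₀(d/10) = 12.37 − 4.435 = 7.935

M ≈ 7.93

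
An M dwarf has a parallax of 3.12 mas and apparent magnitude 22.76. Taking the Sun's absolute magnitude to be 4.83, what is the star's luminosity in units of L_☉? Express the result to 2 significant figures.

L/L_☉ ≈ 6.9×10^-5

d = 1/p = 1000/3.12 mas = 320.5 pc
M = m − 5 log₁₀ d + 5 = 22.76 − 5·2.5058 + 5 = 15.231
M − M_☉ = 15.231 − 4.83 = 10.401
L/L_☉ = 10^(−0.4 × 10.401) = 6.913×10^-5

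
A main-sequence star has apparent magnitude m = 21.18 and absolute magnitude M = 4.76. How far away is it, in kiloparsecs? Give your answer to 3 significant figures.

d ≈ 19.2 kpc

μ = m − M = 16.420
m − M = 5 log₁₀ d − 5
log₁₀ d = (m − M)/5 + 1 = 4.2840
d = 10^4.2840 = 19230 pc
= 19.23 kpc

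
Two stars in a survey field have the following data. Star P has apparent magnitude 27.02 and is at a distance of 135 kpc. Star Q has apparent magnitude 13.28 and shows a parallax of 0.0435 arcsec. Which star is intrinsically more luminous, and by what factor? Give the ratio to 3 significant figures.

Star P: d = 135 kpc = 135000 pc
Star P: M = m − 5 log₁₀ d + 5 = 27.02 − 5·5.1303 + 5 = 6.368
Star Q: d = 1/p = 1/0.0435″ = 22.99 pc
Star Q: M = m − 5 log₁₀ d + 5 = 13.28 − 5·1.3615 + 5 = 11.472
ΔM = M_P − M_Q = 6.368 − (11.472) = -5.104; smaller M is more luminous → Star P.
L ratio = 10^(0.4 |ΔM|) = 10^2.042 = 110.1

Star P is more luminous, by a factor of 110.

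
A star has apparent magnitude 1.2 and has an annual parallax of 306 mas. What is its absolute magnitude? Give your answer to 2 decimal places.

p = 306 mas = 0.306″ → d = 1/p = 3.268 pc
5 log₁₀(d/10 pc) = 5 log₁₀(3.268) − 5 = -2.429
M = m − 5 log₁₀(d/10) = 1.2 + 2.429 = 3.629

M ≈ 3.63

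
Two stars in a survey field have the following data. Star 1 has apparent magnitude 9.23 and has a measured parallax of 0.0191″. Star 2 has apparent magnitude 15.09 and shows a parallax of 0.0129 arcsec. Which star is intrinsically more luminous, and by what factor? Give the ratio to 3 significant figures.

Star 1: d = 1/p = 1/0.0191″ = 52.36 pc
Star 1: M = m − 5 log₁₀ d + 5 = 9.23 − 5·1.7190 + 5 = 5.635
Star 2: d = 1/p = 1/0.0129″ = 77.52 pc
Star 2: M = m − 5 log₁₀ d + 5 = 15.09 − 5·1.8894 + 5 = 10.643
ΔM = M_1 − M_2 = 5.635 − (10.643) = -5.008; smaller M is more luminous → Star 1.
L ratio = 10^(0.4 |ΔM|) = 10^2.003 = 100.7

Star 1 is more luminous, by a factor of 101.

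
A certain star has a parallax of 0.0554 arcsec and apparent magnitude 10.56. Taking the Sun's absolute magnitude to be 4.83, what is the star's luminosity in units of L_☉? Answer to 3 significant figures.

L/L_☉ ≈ 0.0166

d = 1/p = 1/0.0554″ = 18.05 pc
M = m − 5 log₁₀ d + 5 = 10.56 − 5·1.2565 + 5 = 9.278
M − M_☉ = 9.278 − 4.83 = 4.448
L/L_☉ = 10^(−0.4 × 4.448) = 0.01663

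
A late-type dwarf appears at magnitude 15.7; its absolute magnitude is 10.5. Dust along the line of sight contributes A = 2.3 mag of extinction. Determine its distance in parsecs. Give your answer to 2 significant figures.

d ≈ 38 pc

m − M = 5 log₁₀(d/10 pc) + A  ⇒  15.7 − (10.5) − 2.3 = 5 log₁₀(d/10)
2.900 = 5 log₁₀(d/10)
log₁₀ d = (m − M − A)/5 + 1 = 1.5800
d = 10^1.5800 = 38.02 pc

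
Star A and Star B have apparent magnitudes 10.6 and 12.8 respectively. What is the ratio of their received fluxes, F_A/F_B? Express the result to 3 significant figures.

Magnitude difference = -2.2
Flux ratio = 10^(−0.4 Δm) = 10^(−0.4 × -2.2) = 10^0.880 = 7.586

F_A/F_B ≈ 7.59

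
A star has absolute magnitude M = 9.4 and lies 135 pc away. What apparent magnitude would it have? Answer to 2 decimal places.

m ≈ 15.05

m = M + 5 log₁₀ d − 5 = 9.4 + 5·2.1303 − 5 = 15.052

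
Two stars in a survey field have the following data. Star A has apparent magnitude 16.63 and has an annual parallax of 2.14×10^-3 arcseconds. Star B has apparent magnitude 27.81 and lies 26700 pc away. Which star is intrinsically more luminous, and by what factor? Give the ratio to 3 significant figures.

Star A: d = 1/p = 1/2.14×10^-3″ = 467.3 pc
Star A: M = m − 5 log₁₀ d + 5 = 16.63 − 5·2.6696 + 5 = 8.282
Star B: M = m − 5 log₁₀ d + 5 = 27.81 − 5·4.4265 + 5 = 10.677
ΔM = M_A − M_B = 8.282 − (10.677) = -2.395; smaller M is more luminous → Star A.
L ratio = 10^(0.4 |ΔM|) = 10^0.958 = 9.081

Star A is more luminous, by a factor of 9.08.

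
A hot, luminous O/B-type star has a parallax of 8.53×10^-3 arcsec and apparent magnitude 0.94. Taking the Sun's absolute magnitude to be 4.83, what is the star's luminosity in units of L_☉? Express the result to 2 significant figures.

d = 1/p = 1/8.53×10^-3″ = 117.2 pc
M = m − 5 log₁₀ d + 5 = 0.94 − 5·2.0691 + 5 = -4.405
M − M_☉ = -4.405 − 4.83 = -9.235
L/L_☉ = 10^(−0.4 × -9.235) = 4944

L/L_☉ ≈ 4900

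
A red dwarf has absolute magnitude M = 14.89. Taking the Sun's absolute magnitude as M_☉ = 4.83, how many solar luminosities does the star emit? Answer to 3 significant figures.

L/L_☉ ≈ 9.46×10^-5

M − M_☉ = 14.89 − 4.83 = 10.060
L/L_☉ = 10^(−0.4 (M − M_☉)) = 10^-4.024 = 9.462×10^-5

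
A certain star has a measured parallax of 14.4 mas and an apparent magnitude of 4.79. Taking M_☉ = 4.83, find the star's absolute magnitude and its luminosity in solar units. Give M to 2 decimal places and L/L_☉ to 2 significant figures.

d = 1/p = 1000/14.4 mas = 69.44 pc
M = m − 5 log₁₀ d + 5 = 4.79 − 5·1.8416 + 5 = 0.582
M − M_☉ = 0.582 − 4.83 = -4.248
L/L_☉ = 10^(−0.4 × -4.248) = 50.04

M ≈ 0.58; L/L_☉ ≈ 50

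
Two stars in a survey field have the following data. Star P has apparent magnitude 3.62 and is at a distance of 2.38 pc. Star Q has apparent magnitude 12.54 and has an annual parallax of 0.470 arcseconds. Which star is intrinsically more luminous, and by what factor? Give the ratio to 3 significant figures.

Star P: M = m − 5 log₁₀ d + 5 = 3.62 − 5·0.3766 + 5 = 6.737
Star Q: d = 1/p = 1/0.470″ = 2.128 pc
Star Q: M = m − 5 log₁₀ d + 5 = 12.54 − 5·0.3279 + 5 = 15.900
ΔM = M_P − M_Q = 6.737 − (15.900) = -9.163; smaller M is more luminous → Star P.
L ratio = 10^(0.4 |ΔM|) = 10^3.665 = 4628

Star P is more luminous, by a factor of 4630.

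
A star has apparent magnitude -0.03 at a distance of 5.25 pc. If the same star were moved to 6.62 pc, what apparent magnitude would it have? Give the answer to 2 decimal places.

m ≈ 0.47

Flux ∝ 1/d², so Δm = 5 log₁₀(d₂/d₁) = 5 log₁₀(6.62/5.25) = 0.503
m₂ = m₁ + Δm = -0.03 + (0.503) = 0.473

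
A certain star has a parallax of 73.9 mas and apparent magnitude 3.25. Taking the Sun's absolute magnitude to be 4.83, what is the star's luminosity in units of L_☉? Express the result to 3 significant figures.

L/L_☉ ≈ 7.85

d = 1/p = 1000/73.9 mas = 13.53 pc
M = m − 5 log₁₀ d + 5 = 3.25 − 5·1.1314 + 5 = 2.593
M − M_☉ = 2.593 − 4.83 = -2.237
L/L_☉ = 10^(−0.4 × -2.237) = 7.847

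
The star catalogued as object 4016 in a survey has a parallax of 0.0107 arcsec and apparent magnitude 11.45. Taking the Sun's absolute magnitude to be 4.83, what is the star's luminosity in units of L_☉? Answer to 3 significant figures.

d = 1/p = 1/0.0107″ = 93.46 pc
M = m − 5 log₁₀ d + 5 = 11.45 − 5·1.9706 + 5 = 6.597
M − M_☉ = 6.597 − 4.83 = 1.767
L/L_☉ = 10^(−0.4 × 1.767) = 0.1964

L/L_☉ ≈ 0.196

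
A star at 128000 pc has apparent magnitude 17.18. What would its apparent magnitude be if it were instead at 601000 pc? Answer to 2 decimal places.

m ≈ 20.54

Flux ∝ 1/d², so Δm = 5 log₁₀(d₂/d₁) = 5 log₁₀(601000/128000) = 3.358
m₂ = m₁ + Δm = 17.18 + (3.358) = 20.538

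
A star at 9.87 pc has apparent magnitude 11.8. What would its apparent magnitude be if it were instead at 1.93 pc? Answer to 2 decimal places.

Flux ∝ 1/d², so Δm = 5 log₁₀(d₂/d₁) = 5 log₁₀(1.93/9.87) = -3.544
m₂ = m₁ + Δm = 11.8 + (-3.544) = 8.256

m ≈ 8.26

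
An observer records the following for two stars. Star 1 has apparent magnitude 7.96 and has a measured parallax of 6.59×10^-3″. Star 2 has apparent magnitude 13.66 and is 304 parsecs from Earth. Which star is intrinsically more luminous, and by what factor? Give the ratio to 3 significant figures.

Star 1: d = 1/p = 1/6.59×10^-3″ = 151.7 pc
Star 1: M = m − 5 log₁₀ d + 5 = 7.96 − 5·2.1811 + 5 = 2.054
Star 2: M = m − 5 log₁₀ d + 5 = 13.66 − 5·2.4829 + 5 = 6.246
ΔM = M_1 − M_2 = 2.054 − (6.246) = -4.191; smaller M is more luminous → Star 1.
L ratio = 10^(0.4 |ΔM|) = 10^1.676 = 47.48

Star 1 is more luminous, by a factor of 47.5.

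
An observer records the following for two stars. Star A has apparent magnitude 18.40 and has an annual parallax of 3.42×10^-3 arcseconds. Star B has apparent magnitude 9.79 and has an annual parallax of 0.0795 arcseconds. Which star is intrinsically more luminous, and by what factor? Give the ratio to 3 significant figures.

Star A: d = 1/p = 1/3.42×10^-3″ = 292.4 pc
Star A: M = m − 5 log₁₀ d + 5 = 18.40 − 5·2.4660 + 5 = 11.070
Star B: d = 1/p = 1/0.0795″ = 12.58 pc
Star B: M = m − 5 log₁₀ d + 5 = 9.79 − 5·1.0996 + 5 = 9.292
ΔM = M_A − M_B = 11.070 − (9.292) = 1.778; smaller M is more luminous → Star B.
L ratio = 10^(0.4 |ΔM|) = 10^0.711 = 5.144

Star B is more luminous, by a factor of 5.14.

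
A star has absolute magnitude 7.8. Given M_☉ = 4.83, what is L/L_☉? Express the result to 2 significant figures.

M − M_☉ = 7.8 − 4.83 = 2.970
L/L_☉ = 10^(−0.4 (M − M_☉)) = 10^-1.188 = 0.06486

L/L_☉ ≈ 0.065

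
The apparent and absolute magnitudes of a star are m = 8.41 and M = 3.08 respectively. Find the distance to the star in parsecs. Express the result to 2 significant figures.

Distance modulus: m − M = 8.41 − (3.08) = 5.330
m − M = 5 log₁₀ d − 5
log₁₀ d = (m − M)/5 + 1 = 2.0660
d = 10^2.0660 = 116.4 pc

d ≈ 120 pc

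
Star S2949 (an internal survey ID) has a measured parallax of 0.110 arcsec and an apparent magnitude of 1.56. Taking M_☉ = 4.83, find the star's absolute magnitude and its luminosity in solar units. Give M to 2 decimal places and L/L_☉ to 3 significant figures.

M ≈ 1.77; L/L_☉ ≈ 16.8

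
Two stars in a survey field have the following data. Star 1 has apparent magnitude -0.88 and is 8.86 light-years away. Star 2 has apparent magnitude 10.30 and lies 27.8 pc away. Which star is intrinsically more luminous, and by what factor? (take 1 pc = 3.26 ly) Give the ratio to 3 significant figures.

Star 1 is more luminous, by a factor of 283.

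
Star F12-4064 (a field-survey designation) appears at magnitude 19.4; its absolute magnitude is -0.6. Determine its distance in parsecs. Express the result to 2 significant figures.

d ≈ 100000 pc

μ = m − M = 20.000
m − M = 5 log₁₀ d − 5
log₁₀ d = (m − M)/5 + 1 = 5.0000
d = 10^5.0000 = 100000 pc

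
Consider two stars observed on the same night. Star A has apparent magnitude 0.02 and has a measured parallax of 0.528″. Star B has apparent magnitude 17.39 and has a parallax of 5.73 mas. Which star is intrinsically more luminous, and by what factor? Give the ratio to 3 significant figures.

Star A is more luminous, by a factor of 1040.

Star A: d = 1/p = 1/0.528″ = 1.894 pc
Star A: M = m − 5 log₁₀ d + 5 = 0.02 − 5·0.2774 + 5 = 3.633
Star B: p = 5.73 mas = 5.73×10^-3″ → d = 1/p = 174.5 pc
Star B: M = m − 5 log₁₀ d + 5 = 17.39 − 5·2.2418 + 5 = 11.181
ΔM = M_A − M_B = 3.633 − (11.181) = -7.548; smaller M is more luminous → Star A.
L ratio = 10^(0.4 |ΔM|) = 10^3.019 = 1045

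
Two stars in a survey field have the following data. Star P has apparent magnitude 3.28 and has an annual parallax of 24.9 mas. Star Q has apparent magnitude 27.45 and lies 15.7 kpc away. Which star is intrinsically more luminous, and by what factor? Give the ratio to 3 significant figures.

Star P is more luminous, by a factor of 30500.

Star P: p = 24.9 mas = 0.0249″ → d = 1/p = 40.16 pc
Star P: M = m − 5 log₁₀ d + 5 = 3.28 − 5·1.6038 + 5 = 0.261
Star Q: d = 15.7 kpc = 15700 pc
Star Q: M = m − 5 log₁₀ d + 5 = 27.45 − 5·4.1959 + 5 = 11.471
ΔM = M_P − M_Q = 0.261 − (11.471) = -11.210; smaller M is more luminous → Star P.
L ratio = 10^(0.4 |ΔM|) = 10^4.484 = 30470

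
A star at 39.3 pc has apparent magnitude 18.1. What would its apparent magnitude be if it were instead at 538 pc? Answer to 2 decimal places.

m ≈ 23.78

Flux ∝ 1/d², so Δm = 5 log₁₀(d₂/d₁) = 5 log₁₀(538/39.3) = 5.682
m₂ = m₁ + Δm = 18.1 + (5.682) = 23.782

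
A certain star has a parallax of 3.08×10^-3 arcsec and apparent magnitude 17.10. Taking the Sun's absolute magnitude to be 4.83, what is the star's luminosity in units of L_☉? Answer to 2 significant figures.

d = 1/p = 1/3.08×10^-3″ = 324.7 pc
M = m − 5 log₁₀ d + 5 = 17.10 − 5·2.5114 + 5 = 9.543
M − M_☉ = 9.543 − 4.83 = 4.713
L/L_☉ = 10^(−0.4 × 4.713) = 0.01303

L/L_☉ ≈ 0.013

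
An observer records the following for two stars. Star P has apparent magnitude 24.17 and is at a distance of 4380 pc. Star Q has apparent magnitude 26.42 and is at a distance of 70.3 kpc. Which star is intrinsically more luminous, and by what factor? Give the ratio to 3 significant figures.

Star P: M = m − 5 log₁₀ d + 5 = 24.17 − 5·3.6415 + 5 = 10.963
Star Q: d = 70.3 kpc = 70300 pc
Star Q: M = m − 5 log₁₀ d + 5 = 26.42 − 5·4.8470 + 5 = 7.185
ΔM = M_P − M_Q = 10.963 − (7.185) = 3.777; smaller M is more luminous → Star Q.
L ratio = 10^(0.4 |ΔM|) = 10^1.511 = 32.43

Star Q is more luminous, by a factor of 32.4.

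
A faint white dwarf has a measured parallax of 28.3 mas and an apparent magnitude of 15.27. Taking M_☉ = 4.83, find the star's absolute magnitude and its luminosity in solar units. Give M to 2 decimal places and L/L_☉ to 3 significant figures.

M ≈ 12.53; L/L_☉ ≈ 8.33×10^-4

d = 1/p = 1000/28.3 mas = 35.34 pc
M = m − 5 log₁₀ d + 5 = 15.27 − 5·1.5482 + 5 = 12.529
M − M_☉ = 12.529 − 4.83 = 7.699
L/L_☉ = 10^(−0.4 × 7.699) = 8.326×10^-4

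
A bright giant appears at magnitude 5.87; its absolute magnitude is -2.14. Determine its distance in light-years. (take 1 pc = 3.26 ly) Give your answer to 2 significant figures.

μ = m − M = 8.010
m − M = 5 log₁₀ d − 5
log₁₀ d = (m − M)/5 + 1 = 2.6020
d = 10^2.6020 = 399.9 pc
= 1304 ly

d ≈ 1300 ly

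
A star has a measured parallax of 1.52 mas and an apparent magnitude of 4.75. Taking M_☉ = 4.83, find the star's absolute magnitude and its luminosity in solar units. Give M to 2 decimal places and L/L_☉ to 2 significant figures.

d = 1/p = 1000/1.52 mas = 657.9 pc
M = m − 5 log₁₀ d + 5 = 4.75 − 5·2.8182 + 5 = -4.341
M − M_☉ = -4.341 − 4.83 = -9.171
L/L_☉ = 10^(−0.4 × -9.171) = 4659

M ≈ -4.34; L/L_☉ ≈ 4700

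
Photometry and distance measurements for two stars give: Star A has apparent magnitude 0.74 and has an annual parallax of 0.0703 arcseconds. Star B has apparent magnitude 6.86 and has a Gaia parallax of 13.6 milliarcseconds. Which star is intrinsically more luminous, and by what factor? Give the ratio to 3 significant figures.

Star A is more luminous, by a factor of 10.5.

Star A: d = 1/p = 1/0.0703″ = 14.22 pc
Star A: M = m − 5 log₁₀ d + 5 = 0.74 − 5·1.1530 + 5 = -0.025
Star B: p = 13.6 mas = 0.0136″ → d = 1/p = 73.53 pc
Star B: M = m − 5 log₁₀ d + 5 = 6.86 − 5·1.8665 + 5 = 2.528
ΔM = M_A − M_B = -0.025 − (2.528) = -2.553; smaller M is more luminous → Star A.
L ratio = 10^(0.4 |ΔM|) = 10^1.021 = 10.50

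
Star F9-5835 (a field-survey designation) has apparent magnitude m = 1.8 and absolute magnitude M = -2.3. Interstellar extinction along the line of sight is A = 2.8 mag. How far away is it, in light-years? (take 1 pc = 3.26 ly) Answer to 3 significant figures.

m − M = 5 log₁₀(d/10 pc) + A  ⇒  1.8 − (-2.3) − 2.8 = 5 log₁₀(d/10)
1.300 = 5 log₁₀(d/10)
log₁₀ d = (m − M − A)/5 + 1 = 1.2600
d = 10^1.2600 = 18.20 pc
= 59.32 ly

d ≈ 59.3 ly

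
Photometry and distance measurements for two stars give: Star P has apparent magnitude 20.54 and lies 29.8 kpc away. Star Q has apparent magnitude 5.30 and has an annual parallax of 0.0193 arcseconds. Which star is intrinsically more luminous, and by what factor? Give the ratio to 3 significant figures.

Star P: d = 29.8 kpc = 29800 pc
Star P: M = m − 5 log₁₀ d + 5 = 20.54 − 5·4.4742 + 5 = 3.169
Star Q: d = 1/p = 1/0.0193″ = 51.81 pc
Star Q: M = m − 5 log₁₀ d + 5 = 5.30 − 5·1.7144 + 5 = 1.728
ΔM = M_P − M_Q = 3.169 − (1.728) = 1.441; smaller M is more luminous → Star Q.
L ratio = 10^(0.4 |ΔM|) = 10^0.576 = 3.771

Star Q is more luminous, by a factor of 3.77.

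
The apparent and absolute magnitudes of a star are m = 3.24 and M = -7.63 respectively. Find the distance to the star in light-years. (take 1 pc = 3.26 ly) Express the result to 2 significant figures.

d ≈ 4900 ly

Distance modulus: m − M = 3.24 − (-7.63) = 10.870
m − M = 5 log₁₀ d − 5
log₁₀ d = (m − M)/5 + 1 = 3.1740
d = 10^3.1740 = 1493 pc
= 4867 ly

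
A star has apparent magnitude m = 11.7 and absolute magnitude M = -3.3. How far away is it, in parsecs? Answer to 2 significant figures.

μ = m − M = 15.000
m − M = 5 log₁₀ d − 5
log₁₀ d = (m − M)/5 + 1 = 4.0000
d = 10^4.0000 = 10000 pc

d ≈ 10000 pc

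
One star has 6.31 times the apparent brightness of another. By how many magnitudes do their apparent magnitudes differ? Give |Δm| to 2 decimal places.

Pogson: Δm = −2.5 log₁₀(ratio) = −2.5 log₁₀(6.31) = −2.5 × 0.8000 = -2.000

|Δm| ≈ 2.00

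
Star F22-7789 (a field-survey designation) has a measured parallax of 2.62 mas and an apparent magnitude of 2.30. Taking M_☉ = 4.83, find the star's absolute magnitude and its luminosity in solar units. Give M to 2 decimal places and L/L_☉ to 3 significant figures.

d = 1/p = 1000/2.62 mas = 381.7 pc
M = m − 5 log₁₀ d + 5 = 2.30 − 5·2.5817 + 5 = -5.608
M − M_☉ = -5.608 − 4.83 = -10.438
L/L_☉ = 10^(−0.4 × -10.438) = 14980

M ≈ -5.61; L/L_☉ ≈ 15000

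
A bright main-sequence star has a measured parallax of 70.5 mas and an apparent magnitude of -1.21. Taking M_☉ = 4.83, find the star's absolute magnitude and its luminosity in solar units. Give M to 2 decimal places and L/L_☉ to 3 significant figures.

M ≈ -1.97; L/L_☉ ≈ 524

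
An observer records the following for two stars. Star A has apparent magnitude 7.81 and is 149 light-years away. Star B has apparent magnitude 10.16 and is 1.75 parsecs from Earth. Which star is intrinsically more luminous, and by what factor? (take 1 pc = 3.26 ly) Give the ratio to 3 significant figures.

Star A: d = 149 ly / 3.26 = 45.71 pc
Star A: M = m − 5 log₁₀ d + 5 = 7.81 − 5·1.6600 + 5 = 4.510
Star B: M = m − 5 log₁₀ d + 5 = 10.16 − 5·0.2430 + 5 = 13.945
ΔM = M_A − M_B = 4.510 − (13.945) = -9.435; smaller M is more luminous → Star A.
L ratio = 10^(0.4 |ΔM|) = 10^3.774 = 5941

Star A is more luminous, by a factor of 5940.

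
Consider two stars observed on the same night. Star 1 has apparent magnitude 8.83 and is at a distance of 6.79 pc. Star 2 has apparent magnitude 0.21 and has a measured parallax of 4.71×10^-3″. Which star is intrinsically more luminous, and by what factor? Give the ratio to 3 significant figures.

Star 1: M = m − 5 log₁₀ d + 5 = 8.83 − 5·0.8319 + 5 = 9.671
Star 2: d = 1/p = 1/4.71×10^-3″ = 212.3 pc
Star 2: M = m − 5 log₁₀ d + 5 = 0.21 − 5·2.3270 + 5 = -6.425
ΔM = M_1 − M_2 = 9.671 − (-6.425) = 16.096; smaller M is more luminous → Star 2.
L ratio = 10^(0.4 |ΔM|) = 10^6.438 = 2.743×10^6

Star 2 is more luminous, by a factor of 2.74×10^6.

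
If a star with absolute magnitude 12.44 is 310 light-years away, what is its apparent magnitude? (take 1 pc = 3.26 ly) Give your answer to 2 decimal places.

d = 310 ly / 3.26 = 95.09 pc
m = M + 5 log₁₀ d − 5 = 12.44 + 5·1.9781 − 5 = 17.331

m ≈ 17.33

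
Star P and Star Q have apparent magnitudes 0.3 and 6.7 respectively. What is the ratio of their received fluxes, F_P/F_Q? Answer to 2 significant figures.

Magnitude difference = -6.4
Flux ratio = 10^(−0.4 Δm) = 10^(−0.4 × -6.4) = 10^2.560 = 363.1

F_P/F_Q ≈ 360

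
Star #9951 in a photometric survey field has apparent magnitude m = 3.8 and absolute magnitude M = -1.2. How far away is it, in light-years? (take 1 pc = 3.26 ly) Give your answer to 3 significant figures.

d ≈ 326 ly

Distance modulus: m − M = 3.8 − (-1.2) = 5.000
m − M = 5 log₁₀ d − 5
log₁₀ d = (m − M)/5 + 1 = 2.0000
d = 10^2.0000 = 100.0 pc
= 326.0 ly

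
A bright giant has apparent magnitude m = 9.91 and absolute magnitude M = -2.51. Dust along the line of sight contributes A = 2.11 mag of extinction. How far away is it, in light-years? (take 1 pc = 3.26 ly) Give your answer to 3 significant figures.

m − M = 5 log₁₀(d/10 pc) + A  ⇒  9.91 − (-2.51) − 2.11 = 5 log₁₀(d/10)
10.310 = 5 log₁₀(d/10)
log₁₀ d = (m − M − A)/5 + 1 = 3.0620
d = 10^3.0620 = 1153 pc
= 3760 ly

d ≈ 3760 ly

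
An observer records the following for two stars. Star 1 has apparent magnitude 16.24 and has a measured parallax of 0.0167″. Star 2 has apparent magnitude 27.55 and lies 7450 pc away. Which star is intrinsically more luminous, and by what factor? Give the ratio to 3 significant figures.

Star 1: d = 1/p = 1/0.0167″ = 59.88 pc
Star 1: M = m − 5 log₁₀ d + 5 = 16.24 − 5·1.7773 + 5 = 12.354
Star 2: M = m − 5 log₁₀ d + 5 = 27.55 − 5·3.8722 + 5 = 13.189
ΔM = M_1 − M_2 = 12.354 − (13.189) = -0.836; smaller M is more luminous → Star 1.
L ratio = 10^(0.4 |ΔM|) = 10^0.334 = 2.159

Star 1 is more luminous, by a factor of 2.16.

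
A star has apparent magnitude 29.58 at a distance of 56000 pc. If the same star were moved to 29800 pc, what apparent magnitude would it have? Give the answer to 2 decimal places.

m ≈ 28.21

Flux ∝ 1/d², so Δm = 5 log₁₀(d₂/d₁) = 5 log₁₀(29800/56000) = -1.370
m₂ = m₁ + Δm = 29.58 + (-1.370) = 28.210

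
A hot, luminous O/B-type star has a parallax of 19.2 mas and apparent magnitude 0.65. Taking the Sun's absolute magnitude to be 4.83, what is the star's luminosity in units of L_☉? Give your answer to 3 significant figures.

d = 1/p = 1000/19.2 mas = 52.08 pc
M = m − 5 log₁₀ d + 5 = 0.65 − 5·1.7167 + 5 = -2.933
M − M_☉ = -2.933 − 4.83 = -7.763
L/L_☉ = 10^(−0.4 × -7.763) = 1275

L/L_☉ ≈ 1270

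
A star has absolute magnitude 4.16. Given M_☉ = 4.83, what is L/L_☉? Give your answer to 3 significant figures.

L/L_☉ ≈ 1.85

M − M_☉ = 4.16 − 4.83 = -0.670
L/L_☉ = 10^(−0.4 (M − M_☉)) = 10^0.268 = 1.854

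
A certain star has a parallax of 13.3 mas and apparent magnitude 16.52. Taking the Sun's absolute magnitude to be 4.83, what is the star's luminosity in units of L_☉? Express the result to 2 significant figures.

d = 1/p = 1000/13.3 mas = 75.19 pc
M = m − 5 log₁₀ d + 5 = 16.52 − 5·1.8761 + 5 = 12.139
M − M_☉ = 12.139 − 4.83 = 7.309
L/L_☉ = 10^(−0.4 × 7.309) = 1.192×10^-3

L/L_☉ ≈ 1.2×10^-3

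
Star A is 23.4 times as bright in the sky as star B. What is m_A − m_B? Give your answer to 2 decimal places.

m_A − m_B ≈ -3.42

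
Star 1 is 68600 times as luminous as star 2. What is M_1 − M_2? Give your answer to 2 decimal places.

Pogson: ΔM = −2.5 log₁₀(ratio) = −2.5 log₁₀(68600) = −2.5 × 4.8363 = -12.091
Star 1 is brighter, so it has the smaller magnitude: the difference is negative.

M_1 − M_2 ≈ -12.09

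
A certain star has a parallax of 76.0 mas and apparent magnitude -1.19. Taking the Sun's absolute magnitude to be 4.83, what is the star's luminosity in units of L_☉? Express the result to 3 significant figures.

d = 1/p = 1000/76.0 mas = 13.16 pc
M = m − 5 log₁₀ d + 5 = -1.19 − 5·1.1192 + 5 = -1.786
M − M_☉ = -1.786 − 4.83 = -6.616
L/L_☉ = 10^(−0.4 × -6.616) = 443.0

L/L_☉ ≈ 443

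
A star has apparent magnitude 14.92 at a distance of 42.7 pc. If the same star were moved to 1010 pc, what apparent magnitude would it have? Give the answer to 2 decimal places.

m ≈ 21.79

Flux ∝ 1/d², so Δm = 5 log₁₀(d₂/d₁) = 5 log₁₀(1010/42.7) = 6.869
m₂ = m₁ + Δm = 14.92 + (6.869) = 21.789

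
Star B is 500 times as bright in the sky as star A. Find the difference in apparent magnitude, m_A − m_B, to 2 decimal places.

m_A − m_B ≈ 6.75

Pogson: Δm = −2.5 log₁₀(ratio) = −2.5 log₁₀(500) = −2.5 × 2.6990 = -6.747
Star B is brighter so has the smaller magnitude: m_A − m_B is positive.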